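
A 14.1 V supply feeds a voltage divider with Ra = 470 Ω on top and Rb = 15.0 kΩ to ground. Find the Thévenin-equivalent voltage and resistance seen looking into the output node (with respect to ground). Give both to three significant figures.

V_th is the open-circuit tap voltage: 14.1 × 15000/(470 + 15000) = 13.7 V.
With the supply zeroed, Ra and Rb appear in parallel from the tap: R_th = Ra‖Rb = (470 × 15000)/15470 = 456 Ω.

V_th = 13.7 V, R_th = 456 Ω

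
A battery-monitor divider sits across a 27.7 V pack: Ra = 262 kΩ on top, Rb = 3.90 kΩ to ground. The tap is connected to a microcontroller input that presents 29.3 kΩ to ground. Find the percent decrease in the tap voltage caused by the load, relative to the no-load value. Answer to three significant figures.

The divider's output (Thévenin) resistance is Ra‖Rb = 3.843 kΩ.
Fractional drop under load = R_th/(R_th + R_L) = 3.843 / (3.843 + 29.3) = 0.1159.
So the output falls by 11.6 %.

11.6 %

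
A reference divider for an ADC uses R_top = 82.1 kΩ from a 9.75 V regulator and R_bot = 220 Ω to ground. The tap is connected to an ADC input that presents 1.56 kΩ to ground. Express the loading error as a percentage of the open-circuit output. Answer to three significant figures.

Unloaded V = 9.75 × 220/82320 = 0.026057 V.
Loaded: R_bot‖R_L = 192.8 Ω, giving V = 9.75 × 192.8/82290 = 0.022844 V.
Drop = (0.026057 − 0.022844) / 0.026057 = 12.3 %.

12.3 %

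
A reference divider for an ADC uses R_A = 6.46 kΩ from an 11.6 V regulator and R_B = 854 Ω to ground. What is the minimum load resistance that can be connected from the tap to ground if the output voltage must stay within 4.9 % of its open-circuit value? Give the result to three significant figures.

R_L(min) ≈ 14.6 kΩ

Output resistance R_th = R_A‖R_B = (6460 × 854)/7314 = 754.3 Ω.
The fractional drop is R_th/(R_th + R_L); requiring this ≤ 0.0490 gives R_L ≥ R_th(1/0.0490 − 1) = 754.3 × 19.41 = 14.6 kΩ.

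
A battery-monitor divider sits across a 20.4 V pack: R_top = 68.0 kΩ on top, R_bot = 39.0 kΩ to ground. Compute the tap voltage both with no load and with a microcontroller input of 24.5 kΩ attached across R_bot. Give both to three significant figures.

Open-circuit: V = 20.4 × 39.0/(68.0 + 39.0) = 7.44 V.
With the load, R_bot becomes R_bot‖R_L = 15.05 kΩ, so V = 20.4 × 15.05/83.05 = 3.70 V.

Unloaded: 7.44 V; loaded: 3.70 V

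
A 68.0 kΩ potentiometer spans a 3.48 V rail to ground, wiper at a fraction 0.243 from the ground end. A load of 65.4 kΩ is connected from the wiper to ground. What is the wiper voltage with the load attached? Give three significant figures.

The wiper splits the pot into (1−α)R = 51.48 kΩ above and αR = 16.52 kΩ below.
Lower section ‖ load = 13.19 kΩ.
V_wiper = 3.48 × 13.19/(51.48 + 13.19) = 0.710 V.

V ≈ 0.710 V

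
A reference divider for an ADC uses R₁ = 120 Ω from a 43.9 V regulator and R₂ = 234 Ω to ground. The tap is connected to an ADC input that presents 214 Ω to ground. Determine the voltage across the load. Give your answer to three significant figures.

The load sits in parallel with R₂: R₂‖R_L = (234 × 214) / (234 + 214) = 111.8 Ω.
V_out = 43.9 × 111.8 / (120 + 111.8) = 43.9 × 111.8/231.8 = 21.2 V.
(Unloaded it would have been 29.0 V.)

V_out ≈ 21.2 V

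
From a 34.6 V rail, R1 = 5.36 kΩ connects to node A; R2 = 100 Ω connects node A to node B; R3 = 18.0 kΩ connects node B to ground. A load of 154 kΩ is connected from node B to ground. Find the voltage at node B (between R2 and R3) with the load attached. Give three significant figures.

At node B, R3 is in parallel with the load: R3‖R_L = 16120 Ω.
Below node A the resistance is R2 + (R3‖R_L) = 16220 Ω, so V_A = 34.6 × 16220/21580 = 26.00 V.
Then V_B = V_A × (R3‖R_L)/(R2 + R3‖R_L) = 26.00 × 16120/16220 = 25.8 V.

V ≈ 25.8 V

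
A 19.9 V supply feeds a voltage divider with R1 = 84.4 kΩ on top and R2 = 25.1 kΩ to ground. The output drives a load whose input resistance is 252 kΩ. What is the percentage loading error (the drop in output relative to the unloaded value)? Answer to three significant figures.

7.13 %

The divider's output (Thévenin) resistance is R1‖R2 = 19.35 kΩ.
Fractional drop under load = R_th/(R_th + R_L) = 19.35 / (19.35 + 252) = 0.07130.
So the output falls by 7.13 %.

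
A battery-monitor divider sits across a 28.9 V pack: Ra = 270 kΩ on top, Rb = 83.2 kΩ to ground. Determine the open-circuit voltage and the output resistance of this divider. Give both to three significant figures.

V_th = 6.81 V, R_th = 63.6 kΩ

V_th is the open-circuit tap voltage: 28.9 × 83.2/(270 + 83.2) = 6.81 V.
With the supply zeroed, Ra and Rb appear in parallel from the tap: R_th = Ra‖Rb = (270 × 83.2)/353.2 = 63.6 kΩ.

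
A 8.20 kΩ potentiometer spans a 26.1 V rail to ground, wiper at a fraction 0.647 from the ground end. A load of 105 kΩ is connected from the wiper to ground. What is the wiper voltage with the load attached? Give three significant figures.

V ≈ 16.6 V

The wiper splits the pot into (1−α)R = 2.895 kΩ above and αR = 5.305 kΩ below.
Lower section ‖ load = 5.050 kΩ.
V_wiper = 26.1 × 5.050/(2.895 + 5.050) = 16.6 V.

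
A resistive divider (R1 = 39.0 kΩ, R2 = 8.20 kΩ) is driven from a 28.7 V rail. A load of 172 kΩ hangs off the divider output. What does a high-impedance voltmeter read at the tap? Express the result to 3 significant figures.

The load sits in parallel with R2: R2‖R_L = (8.20 × 172) / (8.20 + 172) = 7.827 kΩ.
V_out = 28.7 × 7.827 / (39.0 + 7.827) = 28.7 × 7.827/46.83 = 4.80 V.

V_out ≈ 4.80 V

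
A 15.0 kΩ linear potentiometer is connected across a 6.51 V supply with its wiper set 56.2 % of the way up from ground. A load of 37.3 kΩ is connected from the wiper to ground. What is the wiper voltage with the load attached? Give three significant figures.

V ≈ 3.33 V

The wiper splits the pot into (1−α)R = 6.570 kΩ above and αR = 8.430 kΩ below.
Lower section ‖ load = 6.876 kΩ.
V_wiper = 6.51 × 6.876/(6.570 + 6.876) = 3.33 V.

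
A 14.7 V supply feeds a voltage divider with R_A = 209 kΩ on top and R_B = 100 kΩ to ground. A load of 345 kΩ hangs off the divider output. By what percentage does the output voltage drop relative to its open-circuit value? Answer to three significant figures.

16.4 %

The divider's output (Thévenin) resistance is R_A‖R_B = 67.64 kΩ.
Fractional drop under load = R_th/(R_th + R_L) = 67.64 / (67.64 + 345) = 0.1639.
So the output falls by 16.4 %.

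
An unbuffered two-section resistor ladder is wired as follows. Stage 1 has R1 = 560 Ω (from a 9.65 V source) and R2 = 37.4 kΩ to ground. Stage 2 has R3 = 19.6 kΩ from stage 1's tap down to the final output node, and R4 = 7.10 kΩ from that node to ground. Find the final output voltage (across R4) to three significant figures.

V_out ≈ 2.48 V

Stage 2 presents R3+R4 = 26700 Ω as a load on stage 1's tap.
Stage 1's lower leg becomes R2‖(R3+R4) = 15580 Ω, so V_mid = 9.65 × 15580/16140 = 9.315 V.
Stage 2 is itself unloaded: V_out = V_mid × R4/(R3+R4) = 9.315 × 7100/26700 = 2.48 V.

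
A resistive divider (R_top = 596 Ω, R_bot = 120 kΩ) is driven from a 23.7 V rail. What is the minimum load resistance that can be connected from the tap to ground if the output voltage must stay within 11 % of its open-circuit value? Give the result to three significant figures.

Output resistance R_th = R_top‖R_bot = (596 × 120000)/120600 = 593.1 Ω.
The fractional drop is R_th/(R_th + R_L); requiring this ≤ 0.110 gives R_L ≥ R_th(1/0.110 − 1) = 593.1 × 8.091 = 4.80 kΩ.

R_L(min) ≈ 4.80 kΩ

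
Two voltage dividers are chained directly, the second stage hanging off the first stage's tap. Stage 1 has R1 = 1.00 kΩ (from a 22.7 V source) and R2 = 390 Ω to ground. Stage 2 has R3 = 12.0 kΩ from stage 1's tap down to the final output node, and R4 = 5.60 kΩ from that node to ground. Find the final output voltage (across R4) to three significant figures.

Stage 2 presents R3+R4 = 17600 Ω as a load on stage 1's tap.
Stage 1's lower leg becomes R2‖(R3+R4) = 381.5 Ω, so V_mid = 22.7 × 381.5/1382 = 6.269 V.
Stage 2 is itself unloaded: V_out = V_mid × R4/(R3+R4) = 6.269 × 5600/17600 = 1.99 V.

V_out ≈ 1.99 V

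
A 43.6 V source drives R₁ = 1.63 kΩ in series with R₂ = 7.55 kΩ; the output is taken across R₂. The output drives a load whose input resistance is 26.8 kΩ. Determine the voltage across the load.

V_out ≈ 34.2 V

The load sits in parallel with R₂: R₂‖R_L = (7.55 × 26.8) / (7.55 + 26.8) = 5.891 kΩ.
V_out = 43.6 × 5.891 / (1.63 + 5.891) = 43.6 × 5.891/7.521 = 34.2 V.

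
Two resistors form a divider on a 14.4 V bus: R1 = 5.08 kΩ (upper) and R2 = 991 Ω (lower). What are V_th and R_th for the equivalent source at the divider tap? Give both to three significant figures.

V_th is the open-circuit tap voltage: 14.4 × 991/(5080 + 991) = 2.35 V.
With the supply zeroed, R1 and R2 appear in parallel from the tap: R_th = R1‖R2 = (5080 × 991)/6071 = 829 Ω.

V_th = 2.35 V, R_th = 829 Ω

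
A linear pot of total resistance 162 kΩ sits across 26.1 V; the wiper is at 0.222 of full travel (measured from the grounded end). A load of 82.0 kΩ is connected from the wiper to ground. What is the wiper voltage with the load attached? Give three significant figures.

The wiper splits the pot into (1−α)R = 126.0 kΩ above and αR = 35.96 kΩ below.
Lower section ‖ load = 25.00 kΩ.
V_wiper = 26.1 × 25.00/(126.0 + 25.00) = 4.32 V.

V ≈ 4.32 V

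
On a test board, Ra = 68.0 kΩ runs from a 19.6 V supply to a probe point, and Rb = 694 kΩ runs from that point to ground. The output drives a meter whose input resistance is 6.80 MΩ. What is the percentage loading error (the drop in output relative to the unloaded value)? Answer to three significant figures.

0.903 %

The divider's output (Thévenin) resistance is Ra‖Rb = 61.93 kΩ.
Fractional drop under load = R_th/(R_th + R_L) = 61.93 / (61.93 + 6800) = 0.009025.
So the output falls by 0.903 %.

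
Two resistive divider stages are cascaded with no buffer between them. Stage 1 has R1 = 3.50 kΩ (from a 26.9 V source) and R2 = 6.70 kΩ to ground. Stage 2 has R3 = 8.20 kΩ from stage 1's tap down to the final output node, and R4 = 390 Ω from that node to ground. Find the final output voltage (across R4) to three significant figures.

V_out ≈ 0.633 V

Stage 2 presents R3+R4 = 8590 Ω as a load on stage 1's tap.
Stage 1's lower leg becomes R2‖(R3+R4) = 3764 Ω, so V_mid = 26.9 × 3764/7264 = 13.94 V.
Stage 2 is itself unloaded: V_out = V_mid × R4/(R3+R4) = 13.94 × 390/8590 = 0.633 V.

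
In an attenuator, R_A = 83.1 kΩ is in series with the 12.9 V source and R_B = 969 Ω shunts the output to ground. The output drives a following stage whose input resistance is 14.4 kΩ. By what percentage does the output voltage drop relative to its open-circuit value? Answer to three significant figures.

The divider's output (Thévenin) resistance is R_A‖R_B = 957.8 Ω.
Fractional drop under load = R_th/(R_th + R_L) = 957.8 / (957.8 + 14400) = 0.06237.
So the output falls by 6.24 %.

6.24 %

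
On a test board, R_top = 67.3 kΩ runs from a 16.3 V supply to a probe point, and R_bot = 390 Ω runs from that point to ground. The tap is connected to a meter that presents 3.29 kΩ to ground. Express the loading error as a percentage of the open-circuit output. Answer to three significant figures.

Unloaded V = 16.3 × 390/67690 = 0.093913 V.
Loaded: R_bot‖R_L = 348.7 Ω, giving V = 16.3 × 348.7/67650 = 0.084012 V.
Drop = (0.093913 − 0.084012) / 0.093913 = 10.5 %.

10.5 %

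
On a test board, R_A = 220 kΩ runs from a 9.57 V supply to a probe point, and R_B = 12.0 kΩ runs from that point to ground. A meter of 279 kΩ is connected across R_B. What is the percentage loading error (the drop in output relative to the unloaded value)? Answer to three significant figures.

3.92 %

The divider's output (Thévenin) resistance is R_A‖R_B = 11.38 kΩ.
Fractional drop under load = R_th/(R_th + R_L) = 11.38 / (11.38 + 279) = 0.03919.
So the output falls by 3.92 %.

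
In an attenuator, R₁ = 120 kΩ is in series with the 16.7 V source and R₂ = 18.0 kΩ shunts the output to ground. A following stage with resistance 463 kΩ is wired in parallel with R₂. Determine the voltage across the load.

The load sits in parallel with R₂: R₂‖R_L = (18.0 × 463) / (18.0 + 463) = 17.33 kΩ.
V_out = 16.7 × 17.33 / (120 + 17.33) = 16.7 × 17.33/137.3 = 2.11 V.

V_out ≈ 2.11 V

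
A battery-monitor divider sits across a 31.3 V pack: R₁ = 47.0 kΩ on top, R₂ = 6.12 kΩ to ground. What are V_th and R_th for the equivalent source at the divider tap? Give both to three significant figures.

V_th = 3.61 V, R_th = 5.41 kΩ

V_th is the open-circuit tap voltage: 31.3 × 6.12/(47.0 + 6.12) = 3.61 V.
With the supply zeroed, R₁ and R₂ appear in parallel from the tap: R_th = R₁‖R₂ = (47.0 × 6.12)/53.12 = 5.41 kΩ.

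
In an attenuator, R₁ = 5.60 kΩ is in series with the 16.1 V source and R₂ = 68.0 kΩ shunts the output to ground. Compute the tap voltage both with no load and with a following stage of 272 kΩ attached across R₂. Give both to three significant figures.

Unloaded: 14.9 V; loaded: 14.6 V

Open-circuit: V = 16.1 × 68.0/(5.60 + 68.0) = 14.9 V.
With the load, R₂ becomes R₂‖R_L = 54.40 kΩ, so V = 16.1 × 54.40/60.00 = 14.6 V.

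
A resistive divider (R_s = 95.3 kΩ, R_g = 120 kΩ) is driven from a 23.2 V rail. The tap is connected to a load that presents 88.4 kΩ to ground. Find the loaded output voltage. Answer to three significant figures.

V_out ≈ 8.08 V

The load sits in parallel with R_g: R_g‖R_L = (120 × 88.4) / (120 + 88.4) = 50.90 kΩ.
V_out = 23.2 × 50.90 / (95.3 + 50.90) = 23.2 × 50.90/146.2 = 8.08 V.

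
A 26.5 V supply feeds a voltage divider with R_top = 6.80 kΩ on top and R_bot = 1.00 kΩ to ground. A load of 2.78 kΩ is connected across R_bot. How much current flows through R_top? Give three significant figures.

R_bot‖R_L = 0.7354 kΩ, so the source sees R_top + R_bot‖R_L = 7.535 kΩ.
I = 26.5 V / 7.535 kΩ = 3.52 mA.

I ≈ 3.52 mA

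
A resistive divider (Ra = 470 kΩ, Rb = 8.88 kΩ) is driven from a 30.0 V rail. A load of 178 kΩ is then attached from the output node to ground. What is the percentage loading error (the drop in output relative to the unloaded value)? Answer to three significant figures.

4.67 %

The divider's output (Thévenin) resistance is Ra‖Rb = 8.715 kΩ.
Fractional drop under load = R_th/(R_th + R_L) = 8.715 / (8.715 + 178) = 0.04668.
So the output falls by 4.67 %.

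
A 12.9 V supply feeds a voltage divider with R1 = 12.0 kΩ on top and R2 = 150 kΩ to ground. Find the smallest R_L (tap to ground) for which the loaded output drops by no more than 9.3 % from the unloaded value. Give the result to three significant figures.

Output resistance R_th = R1‖R2 = (12.0 × 150)/162.0 = 11.11 kΩ.
The fractional drop is R_th/(R_th + R_L); requiring this ≤ 0.0930 gives R_L ≥ R_th(1/0.0930 − 1) = 11.11 × 9.753 = 108 kΩ.

R_L(min) ≈ 108 kΩ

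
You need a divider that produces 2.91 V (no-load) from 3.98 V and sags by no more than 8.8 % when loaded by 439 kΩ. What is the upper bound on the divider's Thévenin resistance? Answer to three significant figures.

Loading drop = R_th/(R_th + R_L) ≤ 0.0880, so R_th ≤ R_L · ε/(1−ε) = 439 kΩ × 0.0880/0.9120 = 42.4 kΩ.

R_th ≤ 42.4 kΩ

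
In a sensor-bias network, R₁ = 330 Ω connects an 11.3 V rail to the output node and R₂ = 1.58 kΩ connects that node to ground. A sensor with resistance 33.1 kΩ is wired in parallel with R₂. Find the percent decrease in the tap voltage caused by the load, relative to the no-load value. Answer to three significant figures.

The divider's output (Thévenin) resistance is R₁‖R₂ = 273.0 Ω.
Fractional drop under load = R_th/(R_th + R_L) = 273.0 / (273.0 + 33100) = 0.008180.
So the output falls by 0.818 %.

0.818 %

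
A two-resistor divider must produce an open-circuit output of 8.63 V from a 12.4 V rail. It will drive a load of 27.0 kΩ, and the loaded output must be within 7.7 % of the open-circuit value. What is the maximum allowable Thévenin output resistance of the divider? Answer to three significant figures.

R_th ≤ 2.25 kΩ

Loading drop = R_th/(R_th + R_L) ≤ 0.0770, so R_th ≤ R_L · ε/(1−ε) = 27.0 kΩ × 0.0770/0.9230 = 2.25 kΩ.
(Any R1, R2 with R2/(R1+R2) = 0.696 and R1‖R2 ≤ 2.25 kΩ will meet the spec.)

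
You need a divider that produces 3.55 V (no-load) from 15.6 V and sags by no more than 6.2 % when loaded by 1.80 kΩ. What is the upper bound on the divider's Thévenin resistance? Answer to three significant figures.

Loading drop = R_th/(R_th + R_L) ≤ 0.0620, so R_th ≤ R_L · ε/(1−ε) = 1.80 kΩ × 0.0620/0.9380 = 119 Ω.

R_th ≤ 119 Ω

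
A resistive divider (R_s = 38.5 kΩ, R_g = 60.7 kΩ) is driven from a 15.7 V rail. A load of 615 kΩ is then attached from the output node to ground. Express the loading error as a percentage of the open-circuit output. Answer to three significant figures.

The divider's output (Thévenin) resistance is R_s‖R_g = 23.56 kΩ.
Fractional drop under load = R_th/(R_th + R_L) = 23.56 / (23.56 + 615) = 0.03689.
So the output falls by 3.69 %.

3.69 %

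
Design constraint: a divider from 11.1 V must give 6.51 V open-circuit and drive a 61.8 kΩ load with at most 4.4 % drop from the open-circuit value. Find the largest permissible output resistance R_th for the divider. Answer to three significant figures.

Loading drop = R_th/(R_th + R_L) ≤ 0.0440, so R_th ≤ R_L · ε/(1−ε) = 61.8 kΩ × 0.0440/0.9560 = 2.84 kΩ.

R_th ≤ 2.84 kΩ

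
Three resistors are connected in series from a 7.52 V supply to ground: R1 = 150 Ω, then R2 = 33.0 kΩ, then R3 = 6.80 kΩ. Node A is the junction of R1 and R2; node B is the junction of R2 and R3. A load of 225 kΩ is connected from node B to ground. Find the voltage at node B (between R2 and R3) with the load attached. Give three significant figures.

V ≈ 1.25 V

At node B, R3 is in parallel with the load: R3‖R_L = 6601 Ω.
Below node A the resistance is R2 + (R3‖R_L) = 39600 Ω, so V_A = 7.52 × 39600/39750 = 7.492 V.
Then V_B = V_A × (R3‖R_L)/(R2 + R3‖R_L) = 7.492 × 6601/39600 = 1.25 V.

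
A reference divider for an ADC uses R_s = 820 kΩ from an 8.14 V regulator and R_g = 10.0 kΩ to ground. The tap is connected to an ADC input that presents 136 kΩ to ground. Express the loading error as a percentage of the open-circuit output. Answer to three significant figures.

6.77 %

The divider's output (Thévenin) resistance is R_s‖R_g = 9.880 kΩ.
Fractional drop under load = R_th/(R_th + R_L) = 9.880 / (9.880 + 136) = 0.06772.
So the output falls by 6.77 %.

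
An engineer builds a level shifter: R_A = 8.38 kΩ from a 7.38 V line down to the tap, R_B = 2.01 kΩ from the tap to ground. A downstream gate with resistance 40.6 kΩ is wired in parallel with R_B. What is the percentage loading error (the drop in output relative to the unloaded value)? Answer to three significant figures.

The divider's output (Thévenin) resistance is R_A‖R_B = 1.621 kΩ.
Fractional drop under load = R_th/(R_th + R_L) = 1.621 / (1.621 + 40.6) = 0.03840.
So the output falls by 3.84 %.

3.84 %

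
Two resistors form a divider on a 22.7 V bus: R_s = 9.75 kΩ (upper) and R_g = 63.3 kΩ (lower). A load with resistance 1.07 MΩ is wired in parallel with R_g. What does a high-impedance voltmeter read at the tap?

V_out ≈ 19.5 V

The load sits in parallel with R_g: R_g‖R_L = (63.3 × 1070) / (63.3 + 1070) = 59.76 kΩ.
V_out = 22.7 × 59.76 / (9.75 + 59.76) = 22.7 × 59.76/69.51 = 19.5 V.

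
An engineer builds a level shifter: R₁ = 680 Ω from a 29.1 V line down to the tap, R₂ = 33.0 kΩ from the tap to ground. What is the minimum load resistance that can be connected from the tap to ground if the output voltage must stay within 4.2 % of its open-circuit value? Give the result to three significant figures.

R_L(min) ≈ 15.2 kΩ

Output resistance R_th = R₁‖R₂ = (680 × 33000)/33680 = 666.3 Ω.
The fractional drop is R_th/(R_th + R_L); requiring this ≤ 0.0420 gives R_L ≥ R_th(1/0.0420 − 1) = 666.3 × 22.81 = 15.2 kΩ.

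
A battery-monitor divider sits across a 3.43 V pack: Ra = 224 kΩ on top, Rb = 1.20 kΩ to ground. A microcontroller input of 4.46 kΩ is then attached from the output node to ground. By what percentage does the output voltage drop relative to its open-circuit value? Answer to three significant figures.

21.1 %

Unloaded V = 3.43 × 1.20/225.2 = 0.01828 V.
Loaded: Rb‖R_L = 0.9456 kΩ, giving V = 3.43 × 0.9456/224.9 = 0.01442 V.
Drop = (0.01828 − 0.01442) / 0.01828 = 21.1 %.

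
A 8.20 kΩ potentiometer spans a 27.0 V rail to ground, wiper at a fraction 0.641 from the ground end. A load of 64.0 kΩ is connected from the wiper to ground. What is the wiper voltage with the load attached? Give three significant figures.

V ≈ 16.8 V

The wiper splits the pot into (1−α)R = 2.944 kΩ above and αR = 5.256 kΩ below.
Lower section ‖ load = 4.857 kΩ.
V_wiper = 27.0 × 4.857/(2.944 + 4.857) = 16.8 V.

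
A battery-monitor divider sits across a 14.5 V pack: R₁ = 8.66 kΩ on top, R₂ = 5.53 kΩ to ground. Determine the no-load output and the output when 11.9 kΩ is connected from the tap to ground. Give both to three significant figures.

Unloaded: 5.65 V; loaded: 4.40 V

Open-circuit: V = 14.5 × 5.53/(8.66 + 5.53) = 5.65 V.
With the load, R₂ becomes R₂‖R_L = 3.776 kΩ, so V = 14.5 × 3.776/12.44 = 4.40 V.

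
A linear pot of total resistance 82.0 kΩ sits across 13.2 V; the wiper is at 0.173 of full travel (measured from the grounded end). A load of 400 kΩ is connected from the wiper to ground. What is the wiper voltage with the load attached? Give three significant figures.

The wiper splits the pot into (1−α)R = 67.81 kΩ above and αR = 14.19 kΩ below.
Lower section ‖ load = 13.70 kΩ.
V_wiper = 13.2 × 13.70/(67.81 + 13.70) = 2.22 V.

V ≈ 2.22 V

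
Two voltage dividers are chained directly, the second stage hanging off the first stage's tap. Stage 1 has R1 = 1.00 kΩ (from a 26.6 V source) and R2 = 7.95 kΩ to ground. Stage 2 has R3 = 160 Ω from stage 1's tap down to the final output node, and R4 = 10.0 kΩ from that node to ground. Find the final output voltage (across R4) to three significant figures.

Stage 2 presents R3+R4 = 10160 Ω as a load on stage 1's tap.
Stage 1's lower leg becomes R2‖(R3+R4) = 4460 Ω, so V_mid = 26.6 × 4460/5460 = 21.73 V.
Stage 2 is itself unloaded: V_out = V_mid × R4/(R3+R4) = 21.73 × 10000/10160 = 21.4 V.

V_out ≈ 21.4 V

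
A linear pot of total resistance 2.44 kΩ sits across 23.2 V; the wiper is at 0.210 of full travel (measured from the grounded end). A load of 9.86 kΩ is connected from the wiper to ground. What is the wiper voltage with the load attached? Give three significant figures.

The wiper splits the pot into (1−α)R = 1928 Ω above and αR = 512.4 Ω below.
Lower section ‖ load = 487.1 Ω.
V_wiper = 23.2 × 487.1/(1928 + 487.1) = 4.68 V.

V ≈ 4.68 V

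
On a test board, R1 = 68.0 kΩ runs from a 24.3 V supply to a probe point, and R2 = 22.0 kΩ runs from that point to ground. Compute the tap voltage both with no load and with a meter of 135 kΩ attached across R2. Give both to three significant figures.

Open-circuit: V = 24.3 × 22.0/(68.0 + 22.0) = 5.94 V.
With the load, R2 becomes R2‖R_L = 18.92 kΩ, so V = 24.3 × 18.92/86.92 = 5.29 V.

Unloaded: 5.94 V; loaded: 5.29 V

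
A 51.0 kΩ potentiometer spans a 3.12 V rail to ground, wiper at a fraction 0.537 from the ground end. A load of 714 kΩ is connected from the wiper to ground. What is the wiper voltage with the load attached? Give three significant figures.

The wiper splits the pot into (1−α)R = 23.61 kΩ above and αR = 27.39 kΩ below.
Lower section ‖ load = 26.38 kΩ.
V_wiper = 3.12 × 26.38/(23.61 + 26.38) = 1.65 V.

V ≈ 1.65 V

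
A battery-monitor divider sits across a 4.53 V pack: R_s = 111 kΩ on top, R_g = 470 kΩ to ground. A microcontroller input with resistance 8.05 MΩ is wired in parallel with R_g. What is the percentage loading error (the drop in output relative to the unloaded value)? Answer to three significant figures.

1.10 %

The divider's output (Thévenin) resistance is R_s‖R_g = 89.79 kΩ.
Fractional drop under load = R_th/(R_th + R_L) = 89.79 / (89.79 + 8050) = 0.01103.
So the output falls by 1.10 %.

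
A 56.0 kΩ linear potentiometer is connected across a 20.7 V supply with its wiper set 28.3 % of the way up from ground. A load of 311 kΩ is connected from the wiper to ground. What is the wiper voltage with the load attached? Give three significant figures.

The wiper splits the pot into (1−α)R = 40.15 kΩ above and αR = 15.85 kΩ below.
Lower section ‖ load = 15.08 kΩ.
V_wiper = 20.7 × 15.08/(40.15 + 15.08) = 5.65 V.

V ≈ 5.65 V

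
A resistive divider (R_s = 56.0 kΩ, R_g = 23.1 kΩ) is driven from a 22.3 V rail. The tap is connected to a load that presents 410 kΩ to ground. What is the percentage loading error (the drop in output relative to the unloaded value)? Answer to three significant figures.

The divider's output (Thévenin) resistance is R_s‖R_g = 16.35 kΩ.
Fractional drop under load = R_th/(R_th + R_L) = 16.35 / (16.35 + 410) = 0.03836.
So the output falls by 3.84 %.

3.84 %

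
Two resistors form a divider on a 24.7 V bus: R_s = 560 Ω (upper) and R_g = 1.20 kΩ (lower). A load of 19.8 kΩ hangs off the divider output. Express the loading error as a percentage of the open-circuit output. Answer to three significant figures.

The divider's output (Thévenin) resistance is R_s‖R_g = 381.8 Ω.
Fractional drop under load = R_th/(R_th + R_L) = 381.8 / (381.8 + 19800) = 0.01892.
So the output falls by 1.89 %.

1.89 %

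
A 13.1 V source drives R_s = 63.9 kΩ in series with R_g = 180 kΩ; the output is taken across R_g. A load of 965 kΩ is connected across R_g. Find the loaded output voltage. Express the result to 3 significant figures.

The load sits in parallel with R_g: R_g‖R_L = (180 × 965) / (180 + 965) = 151.7 kΩ.
V_out = 13.1 × 151.7 / (63.9 + 151.7) = 13.1 × 151.7/215.6 = 9.22 V.

V_out ≈ 9.22 V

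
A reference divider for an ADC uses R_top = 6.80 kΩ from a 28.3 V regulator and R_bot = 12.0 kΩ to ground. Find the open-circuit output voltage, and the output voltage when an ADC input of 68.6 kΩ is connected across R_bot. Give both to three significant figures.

Unloaded: 18.1 V; loaded: 17.0 V

Open-circuit: V = 28.3 × 12.0/(6.80 + 12.0) = 18.1 V.
With the load, R_bot becomes R_bot‖R_L = 10.21 kΩ, so V = 28.3 × 10.21/17.01 = 17.0 V.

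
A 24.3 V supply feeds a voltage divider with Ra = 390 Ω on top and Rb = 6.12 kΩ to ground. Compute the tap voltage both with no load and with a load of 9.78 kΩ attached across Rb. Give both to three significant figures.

Open-circuit: V = 24.3 × 6120/(390 + 6120) = 22.8 V.
With the load, Rb becomes Rb‖R_L = 3764 Ω, so V = 24.3 × 3764/4154 = 22.0 V.

Unloaded: 22.8 V; loaded: 22.0 V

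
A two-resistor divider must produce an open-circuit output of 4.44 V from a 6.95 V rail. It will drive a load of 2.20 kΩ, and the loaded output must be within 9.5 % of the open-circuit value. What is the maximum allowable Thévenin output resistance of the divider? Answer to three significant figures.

R_th ≤ 231 Ω

Loading drop = R_th/(R_th + R_L) ≤ 0.0950, so R_th ≤ R_L · ε/(1−ε) = 2.20 kΩ × 0.0950/0.9050 = 231 Ω.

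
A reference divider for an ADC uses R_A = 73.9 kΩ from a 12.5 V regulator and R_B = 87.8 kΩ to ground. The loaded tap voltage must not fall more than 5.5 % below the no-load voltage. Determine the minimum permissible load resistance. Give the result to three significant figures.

R_L(min) ≈ 689 kΩ

Output resistance R_th = R_A‖R_B = (73.9 × 87.8)/161.7 = 40.13 kΩ.
The fractional drop is R_th/(R_th + R_L); requiring this ≤ 0.0550 gives R_L ≥ R_th(1/0.0550 − 1) = 40.13 × 17.18 = 689 kΩ.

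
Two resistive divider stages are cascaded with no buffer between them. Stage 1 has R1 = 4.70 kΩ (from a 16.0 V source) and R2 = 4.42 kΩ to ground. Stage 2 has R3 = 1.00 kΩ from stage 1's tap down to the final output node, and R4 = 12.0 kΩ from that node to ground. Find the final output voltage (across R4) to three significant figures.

V_out ≈ 6.09 V

Stage 2 presents R3+R4 = 13.00 kΩ as a load on stage 1's tap.
Stage 1's lower leg becomes R2‖(R3+R4) = 3.299 kΩ, so V_mid = 16.0 × 3.299/7.999 = 6.598 V.
Stage 2 is itself unloaded: V_out = V_mid × R4/(R3+R4) = 6.598 × 12.0/13.00 = 6.09 V.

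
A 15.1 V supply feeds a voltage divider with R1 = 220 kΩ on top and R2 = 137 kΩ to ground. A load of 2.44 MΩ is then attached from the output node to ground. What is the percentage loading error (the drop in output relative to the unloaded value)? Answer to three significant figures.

3.34 %

The divider's output (Thévenin) resistance is R1‖R2 = 84.43 kΩ.
Fractional drop under load = R_th/(R_th + R_L) = 84.43 / (84.43 + 2440) = 0.03344.
So the output falls by 3.34 %.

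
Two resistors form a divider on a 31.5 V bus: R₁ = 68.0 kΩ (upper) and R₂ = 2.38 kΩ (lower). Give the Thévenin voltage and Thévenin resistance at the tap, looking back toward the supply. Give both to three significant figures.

V_th is the open-circuit tap voltage: 31.5 × 2.38/(68.0 + 2.38) = 1.07 V.
With the supply zeroed, R₁ and R₂ appear in parallel from the tap: R_th = R₁‖R₂ = (68.0 × 2.38)/70.38 = 2.30 kΩ.

V_th = 1.07 V, R_th = 2.30 kΩ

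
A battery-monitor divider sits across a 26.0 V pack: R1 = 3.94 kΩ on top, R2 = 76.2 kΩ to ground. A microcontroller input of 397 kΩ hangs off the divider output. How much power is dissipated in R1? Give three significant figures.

Total resistance from the source is R1 + (R2‖R_L) = 67.87 kΩ, so I = 26.0/67.87 kΩ = 0.3831 mA.
P = I²·R1 = (0.3831 mA)² × 3.94 kΩ = 0.578 mW.

P ≈ 0.578 mW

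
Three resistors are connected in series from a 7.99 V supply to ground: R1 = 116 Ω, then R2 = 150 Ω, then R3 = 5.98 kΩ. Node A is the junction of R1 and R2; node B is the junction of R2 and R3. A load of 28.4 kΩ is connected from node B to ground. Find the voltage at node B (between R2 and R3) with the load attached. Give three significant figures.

V ≈ 7.58 V

At node B, R3 is in parallel with the load: R3‖R_L = 4940 Ω.
Below node A the resistance is R2 + (R3‖R_L) = 5090 Ω, so V_A = 7.99 × 5090/5206 = 7.812 V.
Then V_B = V_A × (R3‖R_L)/(R2 + R3‖R_L) = 7.812 × 4940/5090 = 7.58 V.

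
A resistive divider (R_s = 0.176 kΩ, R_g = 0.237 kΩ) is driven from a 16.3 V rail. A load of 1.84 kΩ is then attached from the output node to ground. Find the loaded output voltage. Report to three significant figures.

V_out ≈ 8.87 V

The load sits in parallel with R_g: R_g‖R_L = (237 × 1840) / (237 + 1840) = 210.0 Ω.
V_out = 16.3 × 210.0 / (176 + 210.0) = 16.3 × 210.0/386.0 = 8.87 V.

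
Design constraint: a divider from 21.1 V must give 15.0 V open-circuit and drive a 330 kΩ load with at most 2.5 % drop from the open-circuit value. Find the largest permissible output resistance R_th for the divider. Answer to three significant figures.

Loading drop = R_th/(R_th + R_L) ≤ 0.0250, so R_th ≤ R_L · ε/(1−ε) = 330 kΩ × 0.0250/0.9750 = 8.46 kΩ.
(Any R1, R2 with R2/(R1+R2) = 0.711 and R1‖R2 ≤ 8.46 kΩ will meet the spec.)

R_th ≤ 8.46 kΩ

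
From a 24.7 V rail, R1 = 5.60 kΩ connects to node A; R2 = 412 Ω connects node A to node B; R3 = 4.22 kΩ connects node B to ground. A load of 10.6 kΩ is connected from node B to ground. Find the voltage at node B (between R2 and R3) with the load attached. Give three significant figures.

At node B, R3 is in parallel with the load: R3‖R_L = 3018 Ω.
Below node A the resistance is R2 + (R3‖R_L) = 3430 Ω, so V_A = 24.7 × 3430/9030 = 9.383 V.
Then V_B = V_A × (R3‖R_L)/(R2 + R3‖R_L) = 9.383 × 3018/3430 = 8.26 V.

V ≈ 8.26 V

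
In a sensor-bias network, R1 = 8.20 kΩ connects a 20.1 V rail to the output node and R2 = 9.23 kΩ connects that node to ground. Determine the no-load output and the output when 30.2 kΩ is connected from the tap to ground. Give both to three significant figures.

Unloaded: 10.6 V; loaded: 9.31 V

Open-circuit: V = 20.1 × 9.23/(8.20 + 9.23) = 10.6 V.
With the load, R2 becomes R2‖R_L = 7.069 kΩ, so V = 20.1 × 7.069/15.27 = 9.31 V.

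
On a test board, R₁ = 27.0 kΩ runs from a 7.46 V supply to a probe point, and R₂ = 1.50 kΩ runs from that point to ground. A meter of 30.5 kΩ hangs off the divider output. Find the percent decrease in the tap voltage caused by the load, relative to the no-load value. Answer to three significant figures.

4.45 %

The divider's output (Thévenin) resistance is R₁‖R₂ = 1.421 kΩ.
Fractional drop under load = R_th/(R_th + R_L) = 1.421 / (1.421 + 30.5) = 0.04452.
So the output falls by 4.45 %.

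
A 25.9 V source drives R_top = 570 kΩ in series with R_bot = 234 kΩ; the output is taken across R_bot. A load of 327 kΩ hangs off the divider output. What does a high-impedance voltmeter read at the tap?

V_out ≈ 5.00 V

The load sits in parallel with R_bot: R_bot‖R_L = (234 × 327) / (234 + 327) = 136.4 kΩ.
V_out = 25.9 × 136.4 / (570 + 136.4) = 25.9 × 136.4/706.4 = 5.00 V.
(Unloaded it would have been 7.54 V.)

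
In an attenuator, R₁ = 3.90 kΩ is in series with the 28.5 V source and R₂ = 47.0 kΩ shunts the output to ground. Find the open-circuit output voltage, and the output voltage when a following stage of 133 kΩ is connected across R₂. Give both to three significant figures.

Open-circuit: V = 28.5 × 47.0/(3.90 + 47.0) = 26.3 V.
With the load, R₂ becomes R₂‖R_L = 34.73 kΩ, so V = 28.5 × 34.73/38.63 = 25.6 V.

Unloaded: 26.3 V; loaded: 25.6 V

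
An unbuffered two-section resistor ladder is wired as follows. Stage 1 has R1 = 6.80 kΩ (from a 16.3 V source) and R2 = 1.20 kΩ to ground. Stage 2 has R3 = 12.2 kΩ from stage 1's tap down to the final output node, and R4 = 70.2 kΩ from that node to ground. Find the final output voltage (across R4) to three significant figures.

V_out ≈ 2.06 V

Stage 2 presents R3+R4 = 82.40 kΩ as a load on stage 1's tap.
Stage 1's lower leg becomes R2‖(R3+R4) = 1.183 kΩ, so V_mid = 16.3 × 1.183/7.983 = 2.415 V.
Stage 2 is itself unloaded: V_out = V_mid × R4/(R3+R4) = 2.415 × 70.2/82.40 = 2.06 V.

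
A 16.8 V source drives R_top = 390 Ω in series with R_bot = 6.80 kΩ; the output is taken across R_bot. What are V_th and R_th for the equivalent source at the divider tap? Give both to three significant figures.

V_th = 15.9 V, R_th = 369 Ω

V_th is the open-circuit tap voltage: 16.8 × 6800/(390 + 6800) = 15.9 V.
With the supply zeroed, R_top and R_bot appear in parallel from the tap: R_th = R_top‖R_bot = (390 × 6800)/7190 = 369 Ω.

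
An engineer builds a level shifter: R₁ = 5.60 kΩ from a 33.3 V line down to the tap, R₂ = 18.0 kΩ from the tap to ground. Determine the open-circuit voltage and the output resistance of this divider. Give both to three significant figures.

V_th is the open-circuit tap voltage: 33.3 × 18.0/(5.60 + 18.0) = 25.4 V.
With the supply zeroed, R₁ and R₂ appear in parallel from the tap: R_th = R₁‖R₂ = (5.60 × 18.0)/23.60 = 4.27 kΩ.

V_th = 25.4 V, R_th = 4.27 kΩ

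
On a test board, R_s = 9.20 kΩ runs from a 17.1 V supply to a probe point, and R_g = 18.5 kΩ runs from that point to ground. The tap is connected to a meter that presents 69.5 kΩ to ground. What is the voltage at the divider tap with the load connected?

The load sits in parallel with R_g: R_g‖R_L = (18.5 × 69.5) / (18.5 + 69.5) = 14.61 kΩ.
V_out = 17.1 × 14.61 / (9.20 + 14.61) = 17.1 × 14.61/23.81 = 10.5 V.

V_out ≈ 10.5 V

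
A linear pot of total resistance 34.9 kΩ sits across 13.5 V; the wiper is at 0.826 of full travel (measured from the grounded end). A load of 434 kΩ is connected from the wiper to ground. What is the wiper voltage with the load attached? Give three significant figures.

The wiper splits the pot into (1−α)R = 6.073 kΩ above and αR = 28.83 kΩ below.
Lower section ‖ load = 27.03 kΩ.
V_wiper = 13.5 × 27.03/(6.073 + 27.03) = 11.0 V.

V ≈ 11.0 V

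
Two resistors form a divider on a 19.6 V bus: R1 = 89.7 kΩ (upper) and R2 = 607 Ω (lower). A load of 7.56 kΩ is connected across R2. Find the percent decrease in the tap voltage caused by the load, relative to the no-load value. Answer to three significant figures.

The divider's output (Thévenin) resistance is R1‖R2 = 602.9 Ω.
Fractional drop under load = R_th/(R_th + R_L) = 602.9 / (602.9 + 7560) = 0.07386.
So the output falls by 7.39 %.

7.39 %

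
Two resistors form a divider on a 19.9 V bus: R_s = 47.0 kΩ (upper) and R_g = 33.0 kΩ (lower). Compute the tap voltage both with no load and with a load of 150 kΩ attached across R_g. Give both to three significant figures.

Open-circuit: V = 19.9 × 33.0/(47.0 + 33.0) = 8.21 V.
With the load, R_g becomes R_g‖R_L = 27.05 kΩ, so V = 19.9 × 27.05/74.05 = 7.27 V.

Unloaded: 8.21 V; loaded: 7.27 V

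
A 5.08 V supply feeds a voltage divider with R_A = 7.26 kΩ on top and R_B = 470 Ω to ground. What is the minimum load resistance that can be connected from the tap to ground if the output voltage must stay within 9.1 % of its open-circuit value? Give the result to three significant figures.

R_L(min) ≈ 4.41 kΩ

Output resistance R_th = R_A‖R_B = (7260 × 470)/7730 = 441.4 Ω.
The fractional drop is R_th/(R_th + R_L); requiring this ≤ 0.0910 gives R_L ≥ R_th(1/0.0910 − 1) = 441.4 × 9.989 = 4.41 kΩ.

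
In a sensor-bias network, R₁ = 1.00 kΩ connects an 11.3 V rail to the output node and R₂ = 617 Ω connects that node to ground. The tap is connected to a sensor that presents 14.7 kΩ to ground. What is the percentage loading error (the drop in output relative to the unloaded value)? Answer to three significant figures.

2.53 %

The divider's output (Thévenin) resistance is R₁‖R₂ = 381.6 Ω.
Fractional drop under load = R_th/(R_th + R_L) = 381.6 / (381.6 + 14700) = 0.02530.
So the output falls by 2.53 %.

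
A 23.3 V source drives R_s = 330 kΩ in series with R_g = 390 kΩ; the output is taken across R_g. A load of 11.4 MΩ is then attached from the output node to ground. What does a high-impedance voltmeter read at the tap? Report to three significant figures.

The load sits in parallel with R_g: R_g‖R_L = (390 × 11400) / (390 + 11400) = 377.1 kΩ.
V_out = 23.3 × 377.1 / (330 + 377.1) = 23.3 × 377.1/707.1 = 12.4 V.
(Unloaded it would have been 12.6 V.)

V_out ≈ 12.4 V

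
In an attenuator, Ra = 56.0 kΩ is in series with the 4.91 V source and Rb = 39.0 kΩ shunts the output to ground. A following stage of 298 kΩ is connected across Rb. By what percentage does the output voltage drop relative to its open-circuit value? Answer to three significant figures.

7.16 %

The divider's output (Thévenin) resistance is Ra‖Rb = 22.99 kΩ.
Fractional drop under load = R_th/(R_th + R_L) = 22.99 / (22.99 + 298) = 0.07162.
So the output falls by 7.16 %.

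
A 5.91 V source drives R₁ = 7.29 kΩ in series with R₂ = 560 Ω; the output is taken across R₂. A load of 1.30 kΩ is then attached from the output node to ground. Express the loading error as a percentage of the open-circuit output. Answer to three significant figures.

28.6 %

The divider's output (Thévenin) resistance is R₁‖R₂ = 520.1 Ω.
Fractional drop under load = R_th/(R_th + R_L) = 520.1 / (520.1 + 1300) = 0.2857.
So the output falls by 28.6 %.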